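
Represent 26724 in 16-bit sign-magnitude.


Sign bit: 0 (positive)
Magnitude: 26724 = 110100001100100
= 0110100001100100


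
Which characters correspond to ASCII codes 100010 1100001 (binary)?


Codes (binary): 100010 1100001
Per-code ASCII lookup:
  100010 = 34  (special character) → '"'
  1100001 = 97  (range 97-122: lowercase, 97 - 97 = 0) → 'a'
= '"a'


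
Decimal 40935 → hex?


Divide by 16 repeatedly:
40935 ÷ 16 = 2558 remainder 7 (7)
2558 ÷ 16 = 159 remainder 14 (E)
159 ÷ 16 = 9 remainder 15 (F)
9 ÷ 16 = 0 remainder 9 (9)
Reading remainders bottom-up:
= 0x9FE7


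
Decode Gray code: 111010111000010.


Gray code: 111010111000010
MSB stays the same: 1
Each subsequent bit = prev_binary XOR current_gray:
  B[1] = 1 XOR 1 = 0
  B[2] = 0 XOR 1 = 1
  B[3] = 1 XOR 0 = 1
  B[4] = 1 XOR 1 = 0
  B[5] = 0 XOR 0 = 0
  B[6] = 0 XOR 1 = 1
  B[7] = 1 XOR 1 = 0
  B[8] = 0 XOR 1 = 1
  B[9] = 1 XOR 0 = 1
  B[10] = 1 XOR 0 = 1
  B[11] = 1 XOR 0 = 1
  B[12] = 1 XOR 0 = 1
  B[13] = 1 XOR 1 = 0
  B[14] = 0 XOR 0 = 0
= 101100101111100 (22908 decimal)


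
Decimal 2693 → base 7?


Divide by 7 repeatedly:
2693 ÷ 7 = 384 remainder 5
384 ÷ 7 = 54 remainder 6
54 ÷ 7 = 7 remainder 5
7 ÷ 7 = 1 remainder 0
1 ÷ 7 = 0 remainder 1
Reading remainders bottom-up:
= 10565


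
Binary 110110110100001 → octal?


Group into 3-bit groups: 110110110100001
  110 = 6
  110 = 6
  110 = 6
  100 = 4
  001 = 1
= 0o66641


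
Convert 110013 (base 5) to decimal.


Positional values (base 5):
  3 × 5^0 = 3 × 1 = 3
  1 × 5^1 = 1 × 5 = 5
  0 × 5^2 = 0 × 25 = 0
  0 × 5^3 = 0 × 125 = 0
  1 × 5^4 = 1 × 625 = 625
  1 × 5^5 = 1 × 3125 = 3125
Sum = 3 + 5 + 0 + 0 + 625 + 3125
= 3758


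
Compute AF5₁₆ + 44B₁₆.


Align and add column by column (LSB to MSB, each column mod 16 with carry):
  0AF5
+ 044B
  ----
  col 0: 5(5) + B(11) + 0 (carry in) = 16 → 0(0), carry out 1
  col 1: F(15) + 4(4) + 1 (carry in) = 20 → 4(4), carry out 1
  col 2: A(10) + 4(4) + 1 (carry in) = 15 → F(15), carry out 0
  col 3: 0(0) + 0(0) + 0 (carry in) = 0 → 0(0), carry out 0
Reading digits MSB→LSB: 0F40
Strip leading zeros: F40
= 0xF40


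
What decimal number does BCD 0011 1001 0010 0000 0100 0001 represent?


Each 4-bit group → digit:
  0011 → 3
  1001 → 9
  0010 → 2
  0000 → 0
  0100 → 4
  0001 → 1
= 392041


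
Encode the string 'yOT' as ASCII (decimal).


String: 'yOT'  (3 characters)
Per-character ASCII lookup:
  'y': lowercase starts at 97: 'y' = 97 + 24 = 121
  'O': uppercase starts at 65: 'O' = 65 + 14 = 79
  'T': uppercase starts at 65: 'T' = 65 + 19 = 84
= 121 79 84


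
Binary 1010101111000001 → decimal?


Positional values:
Bit 0: 1 × 2^0 = 1
Bit 6: 1 × 2^6 = 64
Bit 7: 1 × 2^7 = 128
Bit 8: 1 × 2^8 = 256
Bit 9: 1 × 2^9 = 512
Bit 11: 1 × 2^11 = 2048
Bit 13: 1 × 2^13 = 8192
Bit 15: 1 × 2^15 = 32768
Sum = 1 + 64 + 128 + 256 + 512 + 2048 + 8192 + 32768
= 43969


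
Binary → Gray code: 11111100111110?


Binary: 11111100111110
Gray code: G = B XOR (B >> 1)
B >> 1 = 01111110011111
11111100111110 XOR 01111110011111:
  1 XOR 0 = 1
  1 XOR 1 = 0
  1 XOR 1 = 0
  1 XOR 1 = 0
  1 XOR 1 = 0
  1 XOR 1 = 0
  0 XOR 1 = 1
  0 XOR 0 = 0
  1 XOR 0 = 1
  1 XOR 1 = 0
  1 XOR 1 = 0
  1 XOR 1 = 0
  1 XOR 1 = 0
  0 XOR 1 = 1
= 10000010100001


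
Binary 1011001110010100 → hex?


Group into 4-bit nibbles: 1011001110010100
  1011 = B
  0011 = 3
  1001 = 9
  0100 = 4
= 0xB394


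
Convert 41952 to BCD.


Each digit → 4-bit binary:
  4 → 0100
  1 → 0001
  9 → 1001
  5 → 0101
  2 → 0010
= 0100 0001 1001 0101 0010


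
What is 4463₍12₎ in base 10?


Positional values (base 12):
  3 × 12^0 = 3 × 1 = 3
  6 × 12^1 = 6 × 12 = 72
  4 × 12^2 = 4 × 144 = 576
  4 × 12^3 = 4 × 1728 = 6912
Sum = 3 + 72 + 576 + 6912
= 7563


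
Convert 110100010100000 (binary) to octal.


Group into 3-bit groups: 110100010100000
  110 = 6
  100 = 4
  010 = 2
  100 = 4
  000 = 0
= 0o64240


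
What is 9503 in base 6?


Divide by 6 repeatedly:
9503 ÷ 6 = 1583 remainder 5
1583 ÷ 6 = 263 remainder 5
263 ÷ 6 = 43 remainder 5
43 ÷ 6 = 7 remainder 1
7 ÷ 6 = 1 remainder 1
1 ÷ 6 = 0 remainder 1
Reading remainders bottom-up:
= 111555


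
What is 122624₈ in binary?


Each octal digit → 3 binary bits:
  1 = 001
  2 = 010
  2 = 010
  6 = 110
  2 = 010
  4 = 100
Concatenate: 001 010 010 110 010 100
= 001010010110010100


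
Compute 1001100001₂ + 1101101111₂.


Align and add column by column (LSB to MSB, carry propagating):
  01001100001
+ 01101101111
  -----------
  col 0: 1 + 1 + 0 (carry in) = 2 → bit 0, carry out 1
  col 1: 0 + 1 + 1 (carry in) = 2 → bit 0, carry out 1
  col 2: 0 + 1 + 1 (carry in) = 2 → bit 0, carry out 1
  col 3: 0 + 1 + 1 (carry in) = 2 → bit 0, carry out 1
  col 4: 0 + 0 + 1 (carry in) = 1 → bit 1, carry out 0
  col 5: 1 + 1 + 0 (carry in) = 2 → bit 0, carry out 1
  col 6: 1 + 1 + 1 (carry in) = 3 → bit 1, carry out 1
  col 7: 0 + 0 + 1 (carry in) = 1 → bit 1, carry out 0
  col 8: 0 + 1 + 0 (carry in) = 1 → bit 1, carry out 0
  col 9: 1 + 1 + 0 (carry in) = 2 → bit 0, carry out 1
  col 10: 0 + 0 + 1 (carry in) = 1 → bit 1, carry out 0
Reading bits MSB→LSB: 10111010000
Strip leading zeros: 10111010000
= 10111010000


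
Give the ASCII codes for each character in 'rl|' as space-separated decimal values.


String: 'rl|'  (3 characters)
Per-character ASCII lookup:
  'r': lowercase starts at 97: 'r' = 97 + 17 = 114
  'l': lowercase starts at 97: 'l' = 97 + 11 = 108
  '|': special character: '|' = 124
= 114 108 124


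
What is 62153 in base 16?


Divide by 16 repeatedly:
62153 ÷ 16 = 3884 remainder 9 (9)
3884 ÷ 16 = 242 remainder 12 (C)
242 ÷ 16 = 15 remainder 2 (2)
15 ÷ 16 = 0 remainder 15 (F)
Reading remainders bottom-up:
= 0xF2C9


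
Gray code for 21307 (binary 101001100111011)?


Binary: 101001100111011
Gray code: G = B XOR (B >> 1)
B >> 1 = 010100110011101
101001100111011 XOR 010100110011101:
  1 XOR 0 = 1
  0 XOR 1 = 1
  1 XOR 0 = 1
  0 XOR 1 = 1
  0 XOR 0 = 0
  1 XOR 0 = 1
  1 XOR 1 = 0
  0 XOR 1 = 1
  0 XOR 0 = 0
  1 XOR 0 = 1
  1 XOR 1 = 0
  1 XOR 1 = 0
  0 XOR 1 = 1
  1 XOR 0 = 1
  1 XOR 1 = 0
= 111101010100110


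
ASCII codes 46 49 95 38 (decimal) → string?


Codes (decimal): 46 49 95 38
Per-code ASCII lookup:
  46  (special character) → '.'
  49  (range 48-57: digits, 49 - 48 = 1) → '1'
  95  (special character) → '_'
  38  (special character) → '&'
= '.1_&'


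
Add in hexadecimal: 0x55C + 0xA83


Align and add column by column (LSB to MSB, each column mod 16 with carry):
  055C
+ 0A83
  ----
  col 0: C(12) + 3(3) + 0 (carry in) = 15 → F(15), carry out 0
  col 1: 5(5) + 8(8) + 0 (carry in) = 13 → D(13), carry out 0
  col 2: 5(5) + A(10) + 0 (carry in) = 15 → F(15), carry out 0
  col 3: 0(0) + 0(0) + 0 (carry in) = 0 → 0(0), carry out 0
Reading digits MSB→LSB: 0FDF
Strip leading zeros: FDF
= 0xFDF


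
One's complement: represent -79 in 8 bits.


Original: 01001111
Invert all bits:
  bit 0: 0 → 1
  bit 1: 1 → 0
  bit 2: 0 → 1
  bit 3: 0 → 1
  bit 4: 1 → 0
  bit 5: 1 → 0
  bit 6: 1 → 0
  bit 7: 1 → 0
= 10110000


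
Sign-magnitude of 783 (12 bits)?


Sign bit: 0 (positive)
Magnitude: 783 = 01100001111
= 001100001111


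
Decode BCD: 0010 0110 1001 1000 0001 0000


Each 4-bit group → digit:
  0010 → 2
  0110 → 6
  1001 → 9
  1000 → 8
  0001 → 1
  0000 → 0
= 269810


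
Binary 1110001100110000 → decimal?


Positional values:
Bit 4: 1 × 2^4 = 16
Bit 5: 1 × 2^5 = 32
Bit 8: 1 × 2^8 = 256
Bit 9: 1 × 2^9 = 512
Bit 13: 1 × 2^13 = 8192
Bit 14: 1 × 2^14 = 16384
Bit 15: 1 × 2^15 = 32768
Sum = 16 + 32 + 256 + 512 + 8192 + 16384 + 32768
= 58160


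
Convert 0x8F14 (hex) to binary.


Each hex digit → 4 binary bits:
  8 = 1000
  F = 1111
  1 = 0001
  4 = 0100
Concatenate: 1000 1111 0001 0100
= 1000111100010100


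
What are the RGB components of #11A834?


Hex: #11A834
R = 11₁₆ = 17
G = A8₁₆ = 168
B = 34₁₆ = 52
= RGB(17, 168, 52)


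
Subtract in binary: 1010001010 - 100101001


Align and subtract column by column (LSB to MSB, borrowing when needed):
  1010001010
- 0100101001
  ----------
  col 0: (0 - 0 borrow-in) - 1 → borrow from next column: (0+2) - 1 = 1, borrow out 1
  col 1: (1 - 1 borrow-in) - 0 → 0 - 0 = 0, borrow out 0
  col 2: (0 - 0 borrow-in) - 0 → 0 - 0 = 0, borrow out 0
  col 3: (1 - 0 borrow-in) - 1 → 1 - 1 = 0, borrow out 0
  col 4: (0 - 0 borrow-in) - 0 → 0 - 0 = 0, borrow out 0
  col 5: (0 - 0 borrow-in) - 1 → borrow from next column: (0+2) - 1 = 1, borrow out 1
  col 6: (0 - 1 borrow-in) - 0 → borrow from next column: (-1+2) - 0 = 1, borrow out 1
  col 7: (1 - 1 borrow-in) - 0 → 0 - 0 = 0, borrow out 0
  col 8: (0 - 0 borrow-in) - 1 → borrow from next column: (0+2) - 1 = 1, borrow out 1
  col 9: (1 - 1 borrow-in) - 0 → 0 - 0 = 0, borrow out 0
Reading bits MSB→LSB: 0101100001
Strip leading zeros: 101100001
= 101100001


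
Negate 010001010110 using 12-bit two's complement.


Original: 010001010110
Step 1 - Invert all bits: 101110101001
Step 2 - Add 1: 101110101001 + 1
= 101110101010 (represents -1110)


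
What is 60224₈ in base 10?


Positional values:
Position 0: 4 × 8^0 = 4
Position 1: 2 × 8^1 = 16
Position 2: 2 × 8^2 = 128
Position 3: 0 × 8^3 = 0
Position 4: 6 × 8^4 = 24576
Sum = 4 + 16 + 128 + 0 + 24576
= 24724


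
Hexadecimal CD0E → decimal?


Positional values:
Position 0: E × 16^0 = 14 × 1 = 14
Position 1: 0 × 16^1 = 0 × 16 = 0
Position 2: D × 16^2 = 13 × 256 = 3328
Position 3: C × 16^3 = 12 × 4096 = 49152
Sum = 14 + 0 + 3328 + 49152
= 52494


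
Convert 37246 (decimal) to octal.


Divide by 8 repeatedly:
37246 ÷ 8 = 4655 remainder 6
4655 ÷ 8 = 581 remainder 7
581 ÷ 8 = 72 remainder 5
72 ÷ 8 = 9 remainder 0
9 ÷ 8 = 1 remainder 1
1 ÷ 8 = 0 remainder 1
Reading remainders bottom-up:
= 0o110576


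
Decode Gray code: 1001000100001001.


Gray code: 1001000100001001
MSB stays the same: 1
Each subsequent bit = prev_binary XOR current_gray:
  B[1] = 1 XOR 0 = 1
  B[2] = 1 XOR 0 = 1
  B[3] = 1 XOR 1 = 0
  B[4] = 0 XOR 0 = 0
  B[5] = 0 XOR 0 = 0
  B[6] = 0 XOR 0 = 0
  B[7] = 0 XOR 1 = 1
  B[8] = 1 XOR 0 = 1
  B[9] = 1 XOR 0 = 1
  B[10] = 1 XOR 0 = 1
  B[11] = 1 XOR 0 = 1
  B[12] = 1 XOR 1 = 0
  B[13] = 0 XOR 0 = 0
  B[14] = 0 XOR 0 = 0
  B[15] = 0 XOR 1 = 1
= 1110000111110001 (57841 decimal)


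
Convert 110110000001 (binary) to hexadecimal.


Group into 4-bit nibbles: 110110000001
  1101 = D
  1000 = 8
  0001 = 1
= 0xD81


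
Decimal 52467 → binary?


Divide by 2 repeatedly:
52467 ÷ 2 = 26233 remainder 1
26233 ÷ 2 = 13116 remainder 1
13116 ÷ 2 = 6558 remainder 0
6558 ÷ 2 = 3279 remainder 0
3279 ÷ 2 = 1639 remainder 1
1639 ÷ 2 = 819 remainder 1
819 ÷ 2 = 409 remainder 1
409 ÷ 2 = 204 remainder 1
204 ÷ 2 = 102 remainder 0
102 ÷ 2 = 51 remainder 0
51 ÷ 2 = 25 remainder 1
25 ÷ 2 = 12 remainder 1
12 ÷ 2 = 6 remainder 0
6 ÷ 2 = 3 remainder 0
3 ÷ 2 = 1 remainder 1
1 ÷ 2 = 0 remainder 1
Reading remainders bottom-up:
= 1100110011110011


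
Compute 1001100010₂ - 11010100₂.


Align and subtract column by column (LSB to MSB, borrowing when needed):
  1001100010
- 0011010100
  ----------
  col 0: (0 - 0 borrow-in) - 0 → 0 - 0 = 0, borrow out 0
  col 1: (1 - 0 borrow-in) - 0 → 1 - 0 = 1, borrow out 0
  col 2: (0 - 0 borrow-in) - 1 → borrow from next column: (0+2) - 1 = 1, borrow out 1
  col 3: (0 - 1 borrow-in) - 0 → borrow from next column: (-1+2) - 0 = 1, borrow out 1
  col 4: (0 - 1 borrow-in) - 1 → borrow from next column: (-1+2) - 1 = 0, borrow out 1
  col 5: (1 - 1 borrow-in) - 0 → 0 - 0 = 0, borrow out 0
  col 6: (1 - 0 borrow-in) - 1 → 1 - 1 = 0, borrow out 0
  col 7: (0 - 0 borrow-in) - 1 → borrow from next column: (0+2) - 1 = 1, borrow out 1
  col 8: (0 - 1 borrow-in) - 0 → borrow from next column: (-1+2) - 0 = 1, borrow out 1
  col 9: (1 - 1 borrow-in) - 0 → 0 - 0 = 0, borrow out 0
Reading bits MSB→LSB: 0110001110
Strip leading zeros: 110001110
= 110001110


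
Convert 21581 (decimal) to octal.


Divide by 8 repeatedly:
21581 ÷ 8 = 2697 remainder 5
2697 ÷ 8 = 337 remainder 1
337 ÷ 8 = 42 remainder 1
42 ÷ 8 = 5 remainder 2
5 ÷ 8 = 0 remainder 5
Reading remainders bottom-up:
= 0o52115


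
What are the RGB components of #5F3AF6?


Hex: #5F3AF6
R = 5F₁₆ = 95
G = 3A₁₆ = 58
B = F6₁₆ = 246
= RGB(95, 58, 246)


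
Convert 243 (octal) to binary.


Each octal digit → 3 binary bits:
  2 = 010
  4 = 100
  3 = 011
Concatenate: 010 100 011
= 010100011


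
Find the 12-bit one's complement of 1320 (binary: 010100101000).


Original: 010100101000
Invert all bits:
  bit 0: 0 → 1
  bit 1: 1 → 0
  bit 2: 0 → 1
  bit 3: 1 → 0
  bit 4: 0 → 1
  bit 5: 0 → 1
  bit 6: 1 → 0
  bit 7: 0 → 1
  bit 8: 1 → 0
  bit 9: 0 → 1
  bit 10: 0 → 1
  bit 11: 0 → 1
= 101011010111


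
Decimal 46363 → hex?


Divide by 16 repeatedly:
46363 ÷ 16 = 2897 remainder 11 (B)
2897 ÷ 16 = 181 remainder 1 (1)
181 ÷ 16 = 11 remainder 5 (5)
11 ÷ 16 = 0 remainder 11 (B)
Reading remainders bottom-up:
= 0xB51B


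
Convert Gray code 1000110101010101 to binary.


Gray code: 1000110101010101
MSB stays the same: 1
Each subsequent bit = prev_binary XOR current_gray:
  B[1] = 1 XOR 0 = 1
  B[2] = 1 XOR 0 = 1
  B[3] = 1 XOR 0 = 1
  B[4] = 1 XOR 1 = 0
  B[5] = 0 XOR 1 = 1
  B[6] = 1 XOR 0 = 1
  B[7] = 1 XOR 1 = 0
  B[8] = 0 XOR 0 = 0
  B[9] = 0 XOR 1 = 1
  B[10] = 1 XOR 0 = 1
  B[11] = 1 XOR 1 = 0
  B[12] = 0 XOR 0 = 0
  B[13] = 0 XOR 1 = 1
  B[14] = 1 XOR 0 = 1
  B[15] = 1 XOR 1 = 0
= 1111011001100110 (63078 decimal)


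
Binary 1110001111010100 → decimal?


Positional values:
Bit 2: 1 × 2^2 = 4
Bit 4: 1 × 2^4 = 16
Bit 6: 1 × 2^6 = 64
Bit 7: 1 × 2^7 = 128
Bit 8: 1 × 2^8 = 256
Bit 9: 1 × 2^9 = 512
Bit 13: 1 × 2^13 = 8192
Bit 14: 1 × 2^14 = 16384
Bit 15: 1 × 2^15 = 32768
Sum = 4 + 16 + 64 + 128 + 256 + 512 + 8192 + 16384 + 32768
= 58324


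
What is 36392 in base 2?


Divide by 2 repeatedly:
36392 ÷ 2 = 18196 remainder 0
18196 ÷ 2 = 9098 remainder 0
9098 ÷ 2 = 4549 remainder 0
4549 ÷ 2 = 2274 remainder 1
2274 ÷ 2 = 1137 remainder 0
1137 ÷ 2 = 568 remainder 1
568 ÷ 2 = 284 remainder 0
284 ÷ 2 = 142 remainder 0
142 ÷ 2 = 71 remainder 0
71 ÷ 2 = 35 remainder 1
35 ÷ 2 = 17 remainder 1
17 ÷ 2 = 8 remainder 1
8 ÷ 2 = 4 remainder 0
4 ÷ 2 = 2 remainder 0
2 ÷ 2 = 1 remainder 0
1 ÷ 2 = 0 remainder 1
Reading remainders bottom-up:
= 1000111000101000


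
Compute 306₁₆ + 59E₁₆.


Align and add column by column (LSB to MSB, each column mod 16 with carry):
  0306
+ 059E
  ----
  col 0: 6(6) + E(14) + 0 (carry in) = 20 → 4(4), carry out 1
  col 1: 0(0) + 9(9) + 1 (carry in) = 10 → A(10), carry out 0
  col 2: 3(3) + 5(5) + 0 (carry in) = 8 → 8(8), carry out 0
  col 3: 0(0) + 0(0) + 0 (carry in) = 0 → 0(0), carry out 0
Reading digits MSB→LSB: 08A4
Strip leading zeros: 8A4
= 0x8A4


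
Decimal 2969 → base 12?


Divide by 12 repeatedly:
2969 ÷ 12 = 247 remainder 5
247 ÷ 12 = 20 remainder 7
20 ÷ 12 = 1 remainder 8
1 ÷ 12 = 0 remainder 1
Reading remainders bottom-up:
= 1875


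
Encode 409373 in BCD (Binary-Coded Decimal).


Each digit → 4-bit binary:
  4 → 0100
  0 → 0000
  9 → 1001
  3 → 0011
  7 → 0111
  3 → 0011
= 0100 0000 1001 0011 0111 0011


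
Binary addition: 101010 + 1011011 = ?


Align and add column by column (LSB to MSB, carry propagating):
  00101010
+ 01011011
  --------
  col 0: 0 + 1 + 0 (carry in) = 1 → bit 1, carry out 0
  col 1: 1 + 1 + 0 (carry in) = 2 → bit 0, carry out 1
  col 2: 0 + 0 + 1 (carry in) = 1 → bit 1, carry out 0
  col 3: 1 + 1 + 0 (carry in) = 2 → bit 0, carry out 1
  col 4: 0 + 1 + 1 (carry in) = 2 → bit 0, carry out 1
  col 5: 1 + 0 + 1 (carry in) = 2 → bit 0, carry out 1
  col 6: 0 + 1 + 1 (carry in) = 2 → bit 0, carry out 1
  col 7: 0 + 0 + 1 (carry in) = 1 → bit 1, carry out 0
Reading bits MSB→LSB: 10000101
Strip leading zeros: 10000101
= 10000101


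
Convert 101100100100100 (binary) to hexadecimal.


Group into 4-bit nibbles: 0101100100100100
  0101 = 5
  1001 = 9
  0010 = 2
  0100 = 4
= 0x5924


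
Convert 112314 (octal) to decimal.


Positional values:
Position 0: 4 × 8^0 = 4
Position 1: 1 × 8^1 = 8
Position 2: 3 × 8^2 = 192
Position 3: 2 × 8^3 = 1024
Position 4: 1 × 8^4 = 4096
Position 5: 1 × 8^5 = 32768
Sum = 4 + 8 + 192 + 1024 + 4096 + 32768
= 38092


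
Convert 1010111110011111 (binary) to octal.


Group into 3-bit groups: 001010111110011111
  001 = 1
  010 = 2
  111 = 7
  110 = 6
  011 = 3
  111 = 7
= 0o127637


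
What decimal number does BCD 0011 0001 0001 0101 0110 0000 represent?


Each 4-bit group → digit:
  0011 → 3
  0001 → 1
  0001 → 1
  0101 → 5
  0110 → 6
  0000 → 0
= 311560


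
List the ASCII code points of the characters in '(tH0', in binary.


String: '(tH0'  (4 characters)
Per-character ASCII lookup:
  '(': special character: '(' = 40 → 101000
  't': lowercase starts at 97: 't' = 97 + 19 = 116 → 1110100
  'H': uppercase starts at 65: 'H' = 65 + 7 = 72 → 1001000
  '0': digits start at 48: '0' = 48 + 0 = 48 → 110000
= 101000 1110100 1001000 110000


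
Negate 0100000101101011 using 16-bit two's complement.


Original: 0100000101101011
Step 1 - Invert all bits: 1011111010010100
Step 2 - Add 1: 1011111010010100 + 1
= 1011111010010101 (represents -16747)


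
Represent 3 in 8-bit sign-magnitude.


Sign bit: 0 (positive)
Magnitude: 3 = 0000011
= 00000011


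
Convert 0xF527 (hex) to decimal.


Positional values:
Position 0: 7 × 16^0 = 7 × 1 = 7
Position 1: 2 × 16^1 = 2 × 16 = 32
Position 2: 5 × 16^2 = 5 × 256 = 1280
Position 3: F × 16^3 = 15 × 4096 = 61440
Sum = 7 + 32 + 1280 + 61440
= 62759


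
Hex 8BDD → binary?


Each hex digit → 4 binary bits:
  8 = 1000
  B = 1011
  D = 1101
  D = 1101
Concatenate: 1000 1011 1101 1101
= 1000101111011101


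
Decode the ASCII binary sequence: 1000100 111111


Codes (binary): 1000100 111111
Per-code ASCII lookup:
  1000100 = 68  (range 65-90: uppercase, 68 - 65 = 3) → 'D'
  111111 = 63  (special character) → '?'
= 'D?'


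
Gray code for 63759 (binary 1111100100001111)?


Binary: 1111100100001111
Gray code: G = B XOR (B >> 1)
B >> 1 = 0111110010000111
1111100100001111 XOR 0111110010000111:
  1 XOR 0 = 1
  1 XOR 1 = 0
  1 XOR 1 = 0
  1 XOR 1 = 0
  1 XOR 1 = 0
  0 XOR 1 = 1
  0 XOR 0 = 0
  1 XOR 0 = 1
  0 XOR 1 = 1
  0 XOR 0 = 0
  0 XOR 0 = 0
  0 XOR 0 = 0
  1 XOR 0 = 1
  1 XOR 1 = 0
  1 XOR 1 = 0
  1 XOR 1 = 0
= 1000010110001000


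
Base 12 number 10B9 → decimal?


Positional values (base 12):
  9 × 12^0 = 9 × 1 = 9
  B × 12^1 = 11 × 12 = 132
  0 × 12^2 = 0 × 144 = 0
  1 × 12^3 = 1 × 1728 = 1728
Sum = 9 + 132 + 0 + 1728
= 1869


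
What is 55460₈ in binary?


Each octal digit → 3 binary bits:
  5 = 101
  5 = 101
  4 = 100
  6 = 110
  0 = 000
Concatenate: 101 101 100 110 000
= 101101100110000


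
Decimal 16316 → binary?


Divide by 2 repeatedly:
16316 ÷ 2 = 8158 remainder 0
8158 ÷ 2 = 4079 remainder 0
4079 ÷ 2 = 2039 remainder 1
2039 ÷ 2 = 1019 remainder 1
1019 ÷ 2 = 509 remainder 1
509 ÷ 2 = 254 remainder 1
254 ÷ 2 = 127 remainder 0
127 ÷ 2 = 63 remainder 1
63 ÷ 2 = 31 remainder 1
31 ÷ 2 = 15 remainder 1
15 ÷ 2 = 7 remainder 1
7 ÷ 2 = 3 remainder 1
3 ÷ 2 = 1 remainder 1
1 ÷ 2 = 0 remainder 1
Reading remainders bottom-up:
= 11111110111100


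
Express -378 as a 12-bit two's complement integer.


Original: 000101111010
Step 1 - Invert all bits: 111010000101
Step 2 - Add 1: 111010000101 + 1
= 111010000110 (represents -378)


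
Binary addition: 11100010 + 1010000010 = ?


Align and add column by column (LSB to MSB, carry propagating):
  00011100010
+ 01010000010
  -----------
  col 0: 0 + 0 + 0 (carry in) = 0 → bit 0, carry out 0
  col 1: 1 + 1 + 0 (carry in) = 2 → bit 0, carry out 1
  col 2: 0 + 0 + 1 (carry in) = 1 → bit 1, carry out 0
  col 3: 0 + 0 + 0 (carry in) = 0 → bit 0, carry out 0
  col 4: 0 + 0 + 0 (carry in) = 0 → bit 0, carry out 0
  col 5: 1 + 0 + 0 (carry in) = 1 → bit 1, carry out 0
  col 6: 1 + 0 + 0 (carry in) = 1 → bit 1, carry out 0
  col 7: 1 + 1 + 0 (carry in) = 2 → bit 0, carry out 1
  col 8: 0 + 0 + 1 (carry in) = 1 → bit 1, carry out 0
  col 9: 0 + 1 + 0 (carry in) = 1 → bit 1, carry out 0
  col 10: 0 + 0 + 0 (carry in) = 0 → bit 0, carry out 0
Reading bits MSB→LSB: 01101100100
Strip leading zeros: 1101100100
= 1101100100


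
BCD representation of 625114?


Each digit → 4-bit binary:
  6 → 0110
  2 → 0010
  5 → 0101
  1 → 0001
  1 → 0001
  4 → 0100
= 0110 0010 0101 0001 0001 0100


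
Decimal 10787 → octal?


Divide by 8 repeatedly:
10787 ÷ 8 = 1348 remainder 3
1348 ÷ 8 = 168 remainder 4
168 ÷ 8 = 21 remainder 0
21 ÷ 8 = 2 remainder 5
2 ÷ 8 = 0 remainder 2
Reading remainders bottom-up:
= 0o25043


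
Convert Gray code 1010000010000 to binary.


Gray code: 1010000010000
MSB stays the same: 1
Each subsequent bit = prev_binary XOR current_gray:
  B[1] = 1 XOR 0 = 1
  B[2] = 1 XOR 1 = 0
  B[3] = 0 XOR 0 = 0
  B[4] = 0 XOR 0 = 0
  B[5] = 0 XOR 0 = 0
  B[6] = 0 XOR 0 = 0
  B[7] = 0 XOR 0 = 0
  B[8] = 0 XOR 1 = 1
  B[9] = 1 XOR 0 = 1
  B[10] = 1 XOR 0 = 1
  B[11] = 1 XOR 0 = 1
  B[12] = 1 XOR 0 = 1
= 1100000011111 (6175 decimal)


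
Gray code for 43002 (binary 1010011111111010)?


Binary: 1010011111111010
Gray code: G = B XOR (B >> 1)
B >> 1 = 0101001111111101
1010011111111010 XOR 0101001111111101:
  1 XOR 0 = 1
  0 XOR 1 = 1
  1 XOR 0 = 1
  0 XOR 1 = 1
  0 XOR 0 = 0
  1 XOR 0 = 1
  1 XOR 1 = 0
  1 XOR 1 = 0
  1 XOR 1 = 0
  1 XOR 1 = 0
  1 XOR 1 = 0
  1 XOR 1 = 0
  1 XOR 1 = 0
  0 XOR 1 = 1
  1 XOR 0 = 1
  0 XOR 1 = 1
= 1111010000000111


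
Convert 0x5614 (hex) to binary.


Each hex digit → 4 binary bits:
  5 = 0101
  6 = 0110
  1 = 0001
  4 = 0100
Concatenate: 0101 0110 0001 0100
= 0101011000010100


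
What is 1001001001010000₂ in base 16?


Group into 4-bit nibbles: 1001001001010000
  1001 = 9
  0010 = 2
  0101 = 5
  0000 = 0
= 0x9250


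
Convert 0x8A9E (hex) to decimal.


Positional values:
Position 0: E × 16^0 = 14 × 1 = 14
Position 1: 9 × 16^1 = 9 × 16 = 144
Position 2: A × 16^2 = 10 × 256 = 2560
Position 3: 8 × 16^3 = 8 × 4096 = 32768
Sum = 14 + 144 + 2560 + 32768
= 35486


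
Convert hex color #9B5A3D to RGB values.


Hex: #9B5A3D
R = 9B₁₆ = 155
G = 5A₁₆ = 90
B = 3D₁₆ = 61
= RGB(155, 90, 61)


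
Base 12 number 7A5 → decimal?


Positional values (base 12):
  5 × 12^0 = 5 × 1 = 5
  A × 12^1 = 10 × 12 = 120
  7 × 12^2 = 7 × 144 = 1008
Sum = 5 + 120 + 1008
= 1133


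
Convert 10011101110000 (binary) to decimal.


Positional values:
Bit 4: 1 × 2^4 = 16
Bit 5: 1 × 2^5 = 32
Bit 6: 1 × 2^6 = 64
Bit 8: 1 × 2^8 = 256
Bit 9: 1 × 2^9 = 512
Bit 10: 1 × 2^10 = 1024
Bit 13: 1 × 2^13 = 8192
Sum = 16 + 32 + 64 + 256 + 512 + 1024 + 8192
= 10096


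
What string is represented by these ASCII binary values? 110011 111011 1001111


Codes (binary): 110011 111011 1001111
Per-code ASCII lookup:
  110011 = 51  (range 48-57: digits, 51 - 48 = 3) → '3'
  111011 = 59  (special character) → ';'
  1001111 = 79  (range 65-90: uppercase, 79 - 65 = 14) → 'O'
= '3;O'


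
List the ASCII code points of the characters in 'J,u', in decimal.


String: 'J,u'  (3 characters)
Per-character ASCII lookup:
  'J': uppercase starts at 65: 'J' = 65 + 9 = 74
  ',': special character: ',' = 44
  'u': lowercase starts at 97: 'u' = 97 + 20 = 117
= 74 44 117


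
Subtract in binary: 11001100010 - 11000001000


Align and subtract column by column (LSB to MSB, borrowing when needed):
  11001100010
- 11000001000
  -----------
  col 0: (0 - 0 borrow-in) - 0 → 0 - 0 = 0, borrow out 0
  col 1: (1 - 0 borrow-in) - 0 → 1 - 0 = 1, borrow out 0
  col 2: (0 - 0 borrow-in) - 0 → 0 - 0 = 0, borrow out 0
  col 3: (0 - 0 borrow-in) - 1 → borrow from next column: (0+2) - 1 = 1, borrow out 1
  col 4: (0 - 1 borrow-in) - 0 → borrow from next column: (-1+2) - 0 = 1, borrow out 1
  col 5: (1 - 1 borrow-in) - 0 → 0 - 0 = 0, borrow out 0
  col 6: (1 - 0 borrow-in) - 0 → 1 - 0 = 1, borrow out 0
  col 7: (0 - 0 borrow-in) - 0 → 0 - 0 = 0, borrow out 0
  col 8: (0 - 0 borrow-in) - 0 → 0 - 0 = 0, borrow out 0
  col 9: (1 - 0 borrow-in) - 1 → 1 - 1 = 0, borrow out 0
  col 10: (1 - 0 borrow-in) - 1 → 1 - 1 = 0, borrow out 0
Reading bits MSB→LSB: 00001011010
Strip leading zeros: 1011010
= 1011010


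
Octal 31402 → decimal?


Positional values:
Position 0: 2 × 8^0 = 2
Position 1: 0 × 8^1 = 0
Position 2: 4 × 8^2 = 256
Position 3: 1 × 8^3 = 512
Position 4: 3 × 8^4 = 12288
Sum = 2 + 0 + 256 + 512 + 12288
= 13058


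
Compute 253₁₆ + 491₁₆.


Align and add column by column (LSB to MSB, each column mod 16 with carry):
  0253
+ 0491
  ----
  col 0: 3(3) + 1(1) + 0 (carry in) = 4 → 4(4), carry out 0
  col 1: 5(5) + 9(9) + 0 (carry in) = 14 → E(14), carry out 0
  col 2: 2(2) + 4(4) + 0 (carry in) = 6 → 6(6), carry out 0
  col 3: 0(0) + 0(0) + 0 (carry in) = 0 → 0(0), carry out 0
Reading digits MSB→LSB: 06E4
Strip leading zeros: 6E4
= 0x6E4


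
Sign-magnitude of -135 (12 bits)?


Sign bit: 1 (negative)
Magnitude: 135 = 00010000111
= 100010000111


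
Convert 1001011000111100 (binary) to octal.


Group into 3-bit groups: 001001011000111100
  001 = 1
  001 = 1
  011 = 3
  000 = 0
  111 = 7
  100 = 4
= 0o113074


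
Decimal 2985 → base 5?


Divide by 5 repeatedly:
2985 ÷ 5 = 597 remainder 0
597 ÷ 5 = 119 remainder 2
119 ÷ 5 = 23 remainder 4
23 ÷ 5 = 4 remainder 3
4 ÷ 5 = 0 remainder 4
Reading remainders bottom-up:
= 43420


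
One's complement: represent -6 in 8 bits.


Original: 00000110
Invert all bits:
  bit 0: 0 → 1
  bit 1: 0 → 1
  bit 2: 0 → 1
  bit 3: 0 → 1
  bit 4: 0 → 1
  bit 5: 1 → 0
  bit 6: 1 → 0
  bit 7: 0 → 1
= 11111001


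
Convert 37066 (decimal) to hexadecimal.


Divide by 16 repeatedly:
37066 ÷ 16 = 2316 remainder 10 (A)
2316 ÷ 16 = 144 remainder 12 (C)
144 ÷ 16 = 9 remainder 0 (0)
9 ÷ 16 = 0 remainder 9 (9)
Reading remainders bottom-up:
= 0x90CA


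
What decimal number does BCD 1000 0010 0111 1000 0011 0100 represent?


Each 4-bit group → digit:
  1000 → 8
  0010 → 2
  0111 → 7
  1000 → 8
  0011 → 3
  0100 → 4
= 827834


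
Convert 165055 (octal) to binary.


Each octal digit → 3 binary bits:
  1 = 001
  6 = 110
  5 = 101
  0 = 000
  5 = 101
  5 = 101
Concatenate: 001 110 101 000 101 101
= 001110101000101101


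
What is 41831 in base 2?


Divide by 2 repeatedly:
41831 ÷ 2 = 20915 remainder 1
20915 ÷ 2 = 10457 remainder 1
10457 ÷ 2 = 5228 remainder 1
5228 ÷ 2 = 2614 remainder 0
2614 ÷ 2 = 1307 remainder 0
1307 ÷ 2 = 653 remainder 1
653 ÷ 2 = 326 remainder 1
326 ÷ 2 = 163 remainder 0
163 ÷ 2 = 81 remainder 1
81 ÷ 2 = 40 remainder 1
40 ÷ 2 = 20 remainder 0
20 ÷ 2 = 10 remainder 0
10 ÷ 2 = 5 remainder 0
5 ÷ 2 = 2 remainder 1
2 ÷ 2 = 1 remainder 0
1 ÷ 2 = 0 remainder 1
Reading remainders bottom-up:
= 1010001101100111


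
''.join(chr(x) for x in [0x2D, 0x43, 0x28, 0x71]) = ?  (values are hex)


Codes (hex): 0x2D 0x43 0x28 0x71
Per-code ASCII lookup:
  0x2D = 45  (special character) → '-'
  0x43 = 67  (range 65-90: uppercase, 67 - 65 = 2) → 'C'
  0x28 = 40  (special character) → '('
  0x71 = 113  (range 97-122: lowercase, 113 - 97 = 16) → 'q'
= '-C(q'


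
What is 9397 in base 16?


Divide by 16 repeatedly:
9397 ÷ 16 = 587 remainder 5 (5)
587 ÷ 16 = 36 remainder 11 (B)
36 ÷ 16 = 2 remainder 4 (4)
2 ÷ 16 = 0 remainder 2 (2)
Reading remainders bottom-up:
= 0x24B5


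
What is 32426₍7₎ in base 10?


Positional values (base 7):
  6 × 7^0 = 6 × 1 = 6
  2 × 7^1 = 2 × 7 = 14
  4 × 7^2 = 4 × 49 = 196
  2 × 7^3 = 2 × 343 = 686
  3 × 7^4 = 3 × 2401 = 7203
Sum = 6 + 14 + 196 + 686 + 7203
= 8105


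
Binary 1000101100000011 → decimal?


Positional values:
Bit 0: 1 × 2^0 = 1
Bit 1: 1 × 2^1 = 2
Bit 8: 1 × 2^8 = 256
Bit 9: 1 × 2^9 = 512
Bit 11: 1 × 2^11 = 2048
Bit 15: 1 × 2^15 = 32768
Sum = 1 + 2 + 256 + 512 + 2048 + 32768
= 35587


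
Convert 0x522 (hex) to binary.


Each hex digit → 4 binary bits:
  5 = 0101
  2 = 0010
  2 = 0010
Concatenate: 0101 0010 0010
= 010100100010


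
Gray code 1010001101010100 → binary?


Gray code: 1010001101010100
MSB stays the same: 1
Each subsequent bit = prev_binary XOR current_gray:
  B[1] = 1 XOR 0 = 1
  B[2] = 1 XOR 1 = 0
  B[3] = 0 XOR 0 = 0
  B[4] = 0 XOR 0 = 0
  B[5] = 0 XOR 0 = 0
  B[6] = 0 XOR 1 = 1
  B[7] = 1 XOR 1 = 0
  B[8] = 0 XOR 0 = 0
  B[9] = 0 XOR 1 = 1
  B[10] = 1 XOR 0 = 1
  B[11] = 1 XOR 1 = 0
  B[12] = 0 XOR 0 = 0
  B[13] = 0 XOR 1 = 1
  B[14] = 1 XOR 0 = 1
  B[15] = 1 XOR 0 = 1
= 1100001001100111 (49767 decimal)


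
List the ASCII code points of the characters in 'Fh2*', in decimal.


String: 'Fh2*'  (4 characters)
Per-character ASCII lookup:
  'F': uppercase starts at 65: 'F' = 65 + 5 = 70
  'h': lowercase starts at 97: 'h' = 97 + 7 = 104
  '2': digits start at 48: '2' = 48 + 2 = 50
  '*': special character: '*' = 42
= 70 104 50 42


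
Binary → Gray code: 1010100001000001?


Binary: 1010100001000001
Gray code: G = B XOR (B >> 1)
B >> 1 = 0101010000100000
1010100001000001 XOR 0101010000100000:
  1 XOR 0 = 1
  0 XOR 1 = 1
  1 XOR 0 = 1
  0 XOR 1 = 1
  1 XOR 0 = 1
  0 XOR 1 = 1
  0 XOR 0 = 0
  0 XOR 0 = 0
  0 XOR 0 = 0
  1 XOR 0 = 1
  0 XOR 1 = 1
  0 XOR 0 = 0
  0 XOR 0 = 0
  0 XOR 0 = 0
  0 XOR 0 = 0
  1 XOR 0 = 1
= 1111110001100001


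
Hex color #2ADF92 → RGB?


Hex: #2ADF92
R = 2A₁₆ = 42
G = DF₁₆ = 223
B = 92₁₆ = 146
= RGB(42, 223, 146)


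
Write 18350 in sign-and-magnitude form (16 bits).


Sign bit: 0 (positive)
Magnitude: 18350 = 100011110101110
= 0100011110101110


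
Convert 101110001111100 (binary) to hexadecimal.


Group into 4-bit nibbles: 0101110001111100
  0101 = 5
  1100 = C
  0111 = 7
  1100 = C
= 0x5C7C


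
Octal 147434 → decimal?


Positional values:
Position 0: 4 × 8^0 = 4
Position 1: 3 × 8^1 = 24
Position 2: 4 × 8^2 = 256
Position 3: 7 × 8^3 = 3584
Position 4: 4 × 8^4 = 16384
Position 5: 1 × 8^5 = 32768
Sum = 4 + 24 + 256 + 3584 + 16384 + 32768
= 53020


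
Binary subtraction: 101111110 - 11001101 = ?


Align and subtract column by column (LSB to MSB, borrowing when needed):
  101111110
- 011001101
  ---------
  col 0: (0 - 0 borrow-in) - 1 → borrow from next column: (0+2) - 1 = 1, borrow out 1
  col 1: (1 - 1 borrow-in) - 0 → 0 - 0 = 0, borrow out 0
  col 2: (1 - 0 borrow-in) - 1 → 1 - 1 = 0, borrow out 0
  col 3: (1 - 0 borrow-in) - 1 → 1 - 1 = 0, borrow out 0
  col 4: (1 - 0 borrow-in) - 0 → 1 - 0 = 1, borrow out 0
  col 5: (1 - 0 borrow-in) - 0 → 1 - 0 = 1, borrow out 0
  col 6: (1 - 0 borrow-in) - 1 → 1 - 1 = 0, borrow out 0
  col 7: (0 - 0 borrow-in) - 1 → borrow from next column: (0+2) - 1 = 1, borrow out 1
  col 8: (1 - 1 borrow-in) - 0 → 0 - 0 = 0, borrow out 0
Reading bits MSB→LSB: 010110001
Strip leading zeros: 10110001
= 10110001


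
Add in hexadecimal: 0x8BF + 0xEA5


Align and add column by column (LSB to MSB, each column mod 16 with carry):
  08BF
+ 0EA5
  ----
  col 0: F(15) + 5(5) + 0 (carry in) = 20 → 4(4), carry out 1
  col 1: B(11) + A(10) + 1 (carry in) = 22 → 6(6), carry out 1
  col 2: 8(8) + E(14) + 1 (carry in) = 23 → 7(7), carry out 1
  col 3: 0(0) + 0(0) + 1 (carry in) = 1 → 1(1), carry out 0
Reading digits MSB→LSB: 1764
Strip leading zeros: 1764
= 0x1764


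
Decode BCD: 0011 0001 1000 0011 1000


Each 4-bit group → digit:
  0011 → 3
  0001 → 1
  1000 → 8
  0011 → 3
  1000 → 8
= 31838


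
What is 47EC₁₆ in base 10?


Positional values:
Position 0: C × 16^0 = 12 × 1 = 12
Position 1: E × 16^1 = 14 × 16 = 224
Position 2: 7 × 16^2 = 7 × 256 = 1792
Position 3: 4 × 16^3 = 4 × 4096 = 16384
Sum = 12 + 224 + 1792 + 16384
= 18412


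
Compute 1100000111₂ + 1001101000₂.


Align and add column by column (LSB to MSB, carry propagating):
  01100000111
+ 01001101000
  -----------
  col 0: 1 + 0 + 0 (carry in) = 1 → bit 1, carry out 0
  col 1: 1 + 0 + 0 (carry in) = 1 → bit 1, carry out 0
  col 2: 1 + 0 + 0 (carry in) = 1 → bit 1, carry out 0
  col 3: 0 + 1 + 0 (carry in) = 1 → bit 1, carry out 0
  col 4: 0 + 0 + 0 (carry in) = 0 → bit 0, carry out 0
  col 5: 0 + 1 + 0 (carry in) = 1 → bit 1, carry out 0
  col 6: 0 + 1 + 0 (carry in) = 1 → bit 1, carry out 0
  col 7: 0 + 0 + 0 (carry in) = 0 → bit 0, carry out 0
  col 8: 1 + 0 + 0 (carry in) = 1 → bit 1, carry out 0
  col 9: 1 + 1 + 0 (carry in) = 2 → bit 0, carry out 1
  col 10: 0 + 0 + 1 (carry in) = 1 → bit 1, carry out 0
Reading bits MSB→LSB: 10101101111
Strip leading zeros: 10101101111
= 10101101111


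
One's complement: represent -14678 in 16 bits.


Original: 0011100101010110
Invert all bits:
  bit 0: 0 → 1
  bit 1: 0 → 1
  bit 2: 1 → 0
  bit 3: 1 → 0
  bit 4: 1 → 0
  bit 5: 0 → 1
  bit 6: 0 → 1
  bit 7: 1 → 0
  bit 8: 0 → 1
  bit 9: 1 → 0
  bit 10: 0 → 1
  bit 11: 1 → 0
  bit 12: 0 → 1
  bit 13: 1 → 0
  bit 14: 1 → 0
  bit 15: 0 → 1
= 1100011010101001


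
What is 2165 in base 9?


Divide by 9 repeatedly:
2165 ÷ 9 = 240 remainder 5
240 ÷ 9 = 26 remainder 6
26 ÷ 9 = 2 remainder 8
2 ÷ 9 = 0 remainder 2
Reading remainders bottom-up:
= 2865


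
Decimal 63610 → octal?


Divide by 8 repeatedly:
63610 ÷ 8 = 7951 remainder 2
7951 ÷ 8 = 993 remainder 7
993 ÷ 8 = 124 remainder 1
124 ÷ 8 = 15 remainder 4
15 ÷ 8 = 1 remainder 7
1 ÷ 8 = 0 remainder 1
Reading remainders bottom-up:
= 0o174172


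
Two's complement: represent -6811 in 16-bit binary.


Original: 0001101010011011
Step 1 - Invert all bits: 1110010101100100
Step 2 - Add 1: 1110010101100100 + 1
= 1110010101100101 (represents -6811)


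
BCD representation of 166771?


Each digit → 4-bit binary:
  1 → 0001
  6 → 0110
  6 → 0110
  7 → 0111
  7 → 0111
  1 → 0001
= 0001 0110 0110 0111 0111 0001


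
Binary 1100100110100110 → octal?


Group into 3-bit groups: 001100100110100110
  001 = 1
  100 = 4
  100 = 4
  110 = 6
  100 = 4
  110 = 6
= 0o144646


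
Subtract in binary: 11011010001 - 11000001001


Align and subtract column by column (LSB to MSB, borrowing when needed):
  11011010001
- 11000001001
  -----------
  col 0: (1 - 0 borrow-in) - 1 → 1 - 1 = 0, borrow out 0
  col 1: (0 - 0 borrow-in) - 0 → 0 - 0 = 0, borrow out 0
  col 2: (0 - 0 borrow-in) - 0 → 0 - 0 = 0, borrow out 0
  col 3: (0 - 0 borrow-in) - 1 → borrow from next column: (0+2) - 1 = 1, borrow out 1
  col 4: (1 - 1 borrow-in) - 0 → 0 - 0 = 0, borrow out 0
  col 5: (0 - 0 borrow-in) - 0 → 0 - 0 = 0, borrow out 0
  col 6: (1 - 0 borrow-in) - 0 → 1 - 0 = 1, borrow out 0
  col 7: (1 - 0 borrow-in) - 0 → 1 - 0 = 1, borrow out 0
  col 8: (0 - 0 borrow-in) - 0 → 0 - 0 = 0, borrow out 0
  col 9: (1 - 0 borrow-in) - 1 → 1 - 1 = 0, borrow out 0
  col 10: (1 - 0 borrow-in) - 1 → 1 - 1 = 0, borrow out 0
Reading bits MSB→LSB: 00011001000
Strip leading zeros: 11001000
= 11001000


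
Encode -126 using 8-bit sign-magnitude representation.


Sign bit: 1 (negative)
Magnitude: 126 = 1111110
= 11111110


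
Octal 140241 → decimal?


Positional values:
Position 0: 1 × 8^0 = 1
Position 1: 4 × 8^1 = 32
Position 2: 2 × 8^2 = 128
Position 3: 0 × 8^3 = 0
Position 4: 4 × 8^4 = 16384
Position 5: 1 × 8^5 = 32768
Sum = 1 + 32 + 128 + 0 + 16384 + 32768
= 49313


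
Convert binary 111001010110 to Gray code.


Binary: 111001010110
Gray code: G = B XOR (B >> 1)
B >> 1 = 011100101011
111001010110 XOR 011100101011:
  1 XOR 0 = 1
  1 XOR 1 = 0
  1 XOR 1 = 0
  0 XOR 1 = 1
  0 XOR 0 = 0
  1 XOR 0 = 1
  0 XOR 1 = 1
  1 XOR 0 = 1
  0 XOR 1 = 1
  1 XOR 0 = 1
  1 XOR 1 = 0
  0 XOR 1 = 1
= 100101111101


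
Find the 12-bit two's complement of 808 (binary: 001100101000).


Original: 001100101000
Step 1 - Invert all bits: 110011010111
Step 2 - Add 1: 110011010111 + 1
= 110011011000 (represents -808)


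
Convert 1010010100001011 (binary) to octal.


Group into 3-bit groups: 001010010100001011
  001 = 1
  010 = 2
  010 = 2
  100 = 4
  001 = 1
  011 = 3
= 0o122413


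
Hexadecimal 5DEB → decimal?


Positional values:
Position 0: B × 16^0 = 11 × 1 = 11
Position 1: E × 16^1 = 14 × 16 = 224
Position 2: D × 16^2 = 13 × 256 = 3328
Position 3: 5 × 16^3 = 5 × 4096 = 20480
Sum = 11 + 224 + 3328 + 20480
= 24043


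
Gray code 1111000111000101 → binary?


Gray code: 1111000111000101
MSB stays the same: 1
Each subsequent bit = prev_binary XOR current_gray:
  B[1] = 1 XOR 1 = 0
  B[2] = 0 XOR 1 = 1
  B[3] = 1 XOR 1 = 0
  B[4] = 0 XOR 0 = 0
  B[5] = 0 XOR 0 = 0
  B[6] = 0 XOR 0 = 0
  B[7] = 0 XOR 1 = 1
  B[8] = 1 XOR 1 = 0
  B[9] = 0 XOR 1 = 1
  B[10] = 1 XOR 0 = 1
  B[11] = 1 XOR 0 = 1
  B[12] = 1 XOR 0 = 1
  B[13] = 1 XOR 1 = 0
  B[14] = 0 XOR 0 = 0
  B[15] = 0 XOR 1 = 1
= 1010000101111001 (41337 decimal)


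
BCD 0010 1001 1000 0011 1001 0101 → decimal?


Each 4-bit group → digit:
  0010 → 2
  1001 → 9
  1000 → 8
  0011 → 3
  1001 → 9
  0101 → 5
= 298395


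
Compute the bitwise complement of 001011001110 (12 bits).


Original: 001011001110
Invert all bits:
  bit 0: 0 → 1
  bit 1: 0 → 1
  bit 2: 1 → 0
  bit 3: 0 → 1
  bit 4: 1 → 0
  bit 5: 1 → 0
  bit 6: 0 → 1
  bit 7: 0 → 1
  bit 8: 1 → 0
  bit 9: 1 → 0
  bit 10: 1 → 0
  bit 11: 0 → 1
= 110100110001


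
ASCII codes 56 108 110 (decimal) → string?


Codes (decimal): 56 108 110
Per-code ASCII lookup:
  56  (range 48-57: digits, 56 - 48 = 8) → '8'
  108  (range 97-122: lowercase, 108 - 97 = 11) → 'l'
  110  (range 97-122: lowercase, 110 - 97 = 13) → 'n'
= '8ln'


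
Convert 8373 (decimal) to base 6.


Divide by 6 repeatedly:
8373 ÷ 6 = 1395 remainder 3
1395 ÷ 6 = 232 remainder 3
232 ÷ 6 = 38 remainder 4
38 ÷ 6 = 6 remainder 2
6 ÷ 6 = 1 remainder 0
1 ÷ 6 = 0 remainder 1
Reading remainders bottom-up:
= 102433


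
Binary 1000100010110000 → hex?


Group into 4-bit nibbles: 1000100010110000
  1000 = 8
  1000 = 8
  1011 = B
  0000 = 0
= 0x88B0


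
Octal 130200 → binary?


Each octal digit → 3 binary bits:
  1 = 001
  3 = 011
  0 = 000
  2 = 010
  0 = 000
  0 = 000
Concatenate: 001 011 000 010 000 000
= 001011000010000000


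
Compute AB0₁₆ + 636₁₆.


Align and add column by column (LSB to MSB, each column mod 16 with carry):
  0AB0
+ 0636
  ----
  col 0: 0(0) + 6(6) + 0 (carry in) = 6 → 6(6), carry out 0
  col 1: B(11) + 3(3) + 0 (carry in) = 14 → E(14), carry out 0
  col 2: A(10) + 6(6) + 0 (carry in) = 16 → 0(0), carry out 1
  col 3: 0(0) + 0(0) + 1 (carry in) = 1 → 1(1), carry out 0
Reading digits MSB→LSB: 10E6
Strip leading zeros: 10E6
= 0x10E6


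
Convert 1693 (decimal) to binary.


Divide by 2 repeatedly:
1693 ÷ 2 = 846 remainder 1
846 ÷ 2 = 423 remainder 0
423 ÷ 2 = 211 remainder 1
211 ÷ 2 = 105 remainder 1
105 ÷ 2 = 52 remainder 1
52 ÷ 2 = 26 remainder 0
26 ÷ 2 = 13 remainder 0
13 ÷ 2 = 6 remainder 1
6 ÷ 2 = 3 remainder 0
3 ÷ 2 = 1 remainder 1
1 ÷ 2 = 0 remainder 1
Reading remainders bottom-up:
= 11010011101


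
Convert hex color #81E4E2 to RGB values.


Hex: #81E4E2
R = 81₁₆ = 129
G = E4₁₆ = 228
B = E2₁₆ = 226
= RGB(129, 228, 226)


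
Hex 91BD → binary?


Each hex digit → 4 binary bits:
  9 = 1001
  1 = 0001
  B = 1011
  D = 1101
Concatenate: 1001 0001 1011 1101
= 1001000110111101


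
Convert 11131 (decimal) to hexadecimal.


Divide by 16 repeatedly:
11131 ÷ 16 = 695 remainder 11 (B)
695 ÷ 16 = 43 remainder 7 (7)
43 ÷ 16 = 2 remainder 11 (B)
2 ÷ 16 = 0 remainder 2 (2)
Reading remainders bottom-up:
= 0x2B7B
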